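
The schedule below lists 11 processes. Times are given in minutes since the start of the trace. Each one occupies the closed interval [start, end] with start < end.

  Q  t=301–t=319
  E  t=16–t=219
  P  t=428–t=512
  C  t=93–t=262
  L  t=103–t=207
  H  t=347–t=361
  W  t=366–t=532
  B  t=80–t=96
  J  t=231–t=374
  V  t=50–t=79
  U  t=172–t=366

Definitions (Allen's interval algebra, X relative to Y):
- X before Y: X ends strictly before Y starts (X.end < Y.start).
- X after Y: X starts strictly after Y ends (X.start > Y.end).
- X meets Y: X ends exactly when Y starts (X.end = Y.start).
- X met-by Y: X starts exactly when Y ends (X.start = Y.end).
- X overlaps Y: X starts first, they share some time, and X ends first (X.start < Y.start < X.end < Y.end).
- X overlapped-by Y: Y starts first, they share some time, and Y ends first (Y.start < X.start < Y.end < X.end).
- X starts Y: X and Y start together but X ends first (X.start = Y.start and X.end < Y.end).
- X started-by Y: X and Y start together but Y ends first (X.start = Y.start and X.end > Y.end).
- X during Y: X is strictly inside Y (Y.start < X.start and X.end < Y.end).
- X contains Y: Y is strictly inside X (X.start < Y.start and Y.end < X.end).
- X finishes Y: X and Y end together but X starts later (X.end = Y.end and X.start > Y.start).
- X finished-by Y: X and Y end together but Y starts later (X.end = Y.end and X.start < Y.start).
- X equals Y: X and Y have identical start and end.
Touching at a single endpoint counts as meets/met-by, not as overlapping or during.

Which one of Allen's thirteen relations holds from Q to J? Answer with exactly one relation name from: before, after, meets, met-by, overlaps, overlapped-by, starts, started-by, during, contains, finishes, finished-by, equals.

during

Q = [t=301, t=319]; J = [t=231, t=374].
Compare endpoints: Q.start > J.start, Q.start < J.end, Q.end > J.start, Q.end < J.end.
That pattern is 'during'.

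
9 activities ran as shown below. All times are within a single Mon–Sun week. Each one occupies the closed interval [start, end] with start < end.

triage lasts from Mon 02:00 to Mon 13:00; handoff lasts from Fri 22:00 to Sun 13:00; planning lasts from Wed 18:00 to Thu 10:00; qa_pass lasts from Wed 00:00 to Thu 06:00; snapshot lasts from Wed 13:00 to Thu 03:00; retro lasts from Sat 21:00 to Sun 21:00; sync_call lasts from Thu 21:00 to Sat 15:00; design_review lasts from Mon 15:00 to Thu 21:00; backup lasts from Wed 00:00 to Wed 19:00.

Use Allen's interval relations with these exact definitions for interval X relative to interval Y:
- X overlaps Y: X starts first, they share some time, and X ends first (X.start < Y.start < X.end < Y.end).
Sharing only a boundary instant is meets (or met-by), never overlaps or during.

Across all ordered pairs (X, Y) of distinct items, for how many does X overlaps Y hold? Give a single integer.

6

Checking all 72 ordered pairs for relation 'overlaps'; matching pairs in alphabetical order:
(backup, planning): backup overlaps planning ✓
(backup, snapshot): backup overlaps snapshot ✓
(handoff, retro): handoff overlaps retro ✓
(qa_pass, planning): qa_pass overlaps planning ✓
(snapshot, planning): snapshot overlaps planning ✓
(sync_call, handoff): sync_call overlaps handoff ✓
Count: 6.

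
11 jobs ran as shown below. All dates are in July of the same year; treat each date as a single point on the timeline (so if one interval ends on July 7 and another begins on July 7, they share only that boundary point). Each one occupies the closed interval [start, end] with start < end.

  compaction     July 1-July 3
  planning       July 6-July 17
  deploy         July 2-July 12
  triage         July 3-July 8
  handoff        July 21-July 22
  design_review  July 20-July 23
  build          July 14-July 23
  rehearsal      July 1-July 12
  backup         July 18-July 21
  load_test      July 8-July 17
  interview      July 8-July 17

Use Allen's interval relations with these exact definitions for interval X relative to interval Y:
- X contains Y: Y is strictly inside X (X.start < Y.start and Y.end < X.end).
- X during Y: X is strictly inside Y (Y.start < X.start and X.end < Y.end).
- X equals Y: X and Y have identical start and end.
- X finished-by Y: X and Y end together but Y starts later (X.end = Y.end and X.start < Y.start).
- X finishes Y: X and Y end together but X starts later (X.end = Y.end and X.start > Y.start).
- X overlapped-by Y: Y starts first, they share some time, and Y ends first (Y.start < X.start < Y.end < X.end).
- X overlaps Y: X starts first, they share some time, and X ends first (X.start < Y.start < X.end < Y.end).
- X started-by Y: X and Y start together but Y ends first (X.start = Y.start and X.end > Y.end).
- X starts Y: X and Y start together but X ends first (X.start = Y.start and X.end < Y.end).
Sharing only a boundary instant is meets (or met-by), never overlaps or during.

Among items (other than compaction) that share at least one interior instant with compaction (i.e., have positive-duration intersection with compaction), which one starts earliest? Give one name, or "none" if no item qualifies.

Target compaction = [July 1, July 3].
backup [July 18, July 21] → after → excluded.
build [July 14, July 23] → after → excluded.
deploy [July 2, July 12] → overlapped-by → candidate.
design_review [July 20, July 23] → after → excluded.
handoff [July 21, July 22] → after → excluded.
interview [July 8, July 17] → after → excluded.
load_test [July 8, July 17] → after → excluded.
planning [July 6, July 17] → after → excluded.
rehearsal [July 1, July 12] → started-by → candidate.
triage [July 3, July 8] → met-by → excluded.
Among candidates, earliest start is July 1 → rehearsal.

rehearsal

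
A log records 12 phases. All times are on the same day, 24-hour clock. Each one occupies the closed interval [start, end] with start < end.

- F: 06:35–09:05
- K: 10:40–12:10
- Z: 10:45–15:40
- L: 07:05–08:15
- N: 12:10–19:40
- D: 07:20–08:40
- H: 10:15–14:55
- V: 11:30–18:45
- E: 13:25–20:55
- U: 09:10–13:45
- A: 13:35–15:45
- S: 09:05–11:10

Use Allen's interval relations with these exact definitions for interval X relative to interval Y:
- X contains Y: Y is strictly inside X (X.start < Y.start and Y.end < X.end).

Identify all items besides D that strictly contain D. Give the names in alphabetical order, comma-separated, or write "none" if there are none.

Target D = [07:20, 08:40].
A [13:35, 15:45] → after → no.
E [13:25, 20:55] → after → no.
F [06:35, 09:05] → contains → yes.
H [10:15, 14:55] → after → no.
K [10:40, 12:10] → after → no.
L [07:05, 08:15] → overlaps → no.
N [12:10, 19:40] → after → no.
S [09:05, 11:10] → after → no.
U [09:10, 13:45] → after → no.
V [11:30, 18:45] → after → no.
Z [10:45, 15:40] → after → no.
Result: F.

F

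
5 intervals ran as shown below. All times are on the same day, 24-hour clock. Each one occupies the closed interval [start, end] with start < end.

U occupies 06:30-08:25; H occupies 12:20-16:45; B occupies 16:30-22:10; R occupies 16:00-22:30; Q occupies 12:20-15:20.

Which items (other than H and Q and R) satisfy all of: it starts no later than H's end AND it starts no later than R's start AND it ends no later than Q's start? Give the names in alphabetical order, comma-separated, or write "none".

U

Conditions: its start is no later than H's end (X.start <= 16:45) AND its start is no later than R's start (X.start <= 16:00) AND its end is no later than Q's start (X.end <= 12:20).
B: start 16:30 <= 16:45? ✓; start 16:30 <= 16:00? ✗; end 22:10 <= 12:20? ✗ → no.
U: start 06:30 <= 16:45? ✓; start 06:30 <= 16:00? ✓; end 08:25 <= 12:20? ✓ → yes.
Result: U.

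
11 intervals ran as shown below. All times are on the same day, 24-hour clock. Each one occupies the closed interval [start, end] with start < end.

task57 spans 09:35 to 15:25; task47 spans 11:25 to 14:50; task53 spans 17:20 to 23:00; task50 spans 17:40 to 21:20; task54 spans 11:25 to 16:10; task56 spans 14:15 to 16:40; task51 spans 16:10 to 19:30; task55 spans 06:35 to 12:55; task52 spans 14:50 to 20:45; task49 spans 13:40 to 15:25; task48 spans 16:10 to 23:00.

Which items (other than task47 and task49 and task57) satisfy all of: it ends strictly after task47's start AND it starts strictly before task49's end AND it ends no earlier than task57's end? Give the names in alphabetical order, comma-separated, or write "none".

Conditions: its end is strictly after task47's start (X.end > 11:25) AND its start is strictly before task49's end (X.start < 15:25) AND its end is no earlier than task57's end (X.end >= 15:25).
task48: end 23:00 > 11:25? ✓; start 16:10 < 15:25? ✗; end 23:00 >= 15:25? ✓ → no.
task50: end 21:20 > 11:25? ✓; start 17:40 < 15:25? ✗; end 21:20 >= 15:25? ✓ → no.
task51: end 19:30 > 11:25? ✓; start 16:10 < 15:25? ✗; end 19:30 >= 15:25? ✓ → no.
task52: end 20:45 > 11:25? ✓; start 14:50 < 15:25? ✓; end 20:45 >= 15:25? ✓ → yes.
task53: end 23:00 > 11:25? ✓; start 17:20 < 15:25? ✗; end 23:00 >= 15:25? ✓ → no.
task54: end 16:10 > 11:25? ✓; start 11:25 < 15:25? ✓; end 16:10 >= 15:25? ✓ → yes.
task55: end 12:55 > 11:25? ✓; start 06:35 < 15:25? ✓; end 12:55 >= 15:25? ✗ → no.
task56: end 16:40 > 11:25? ✓; start 14:15 < 15:25? ✓; end 16:40 >= 15:25? ✓ → yes.
Result: task52, task54, task56.

task52, task54, task56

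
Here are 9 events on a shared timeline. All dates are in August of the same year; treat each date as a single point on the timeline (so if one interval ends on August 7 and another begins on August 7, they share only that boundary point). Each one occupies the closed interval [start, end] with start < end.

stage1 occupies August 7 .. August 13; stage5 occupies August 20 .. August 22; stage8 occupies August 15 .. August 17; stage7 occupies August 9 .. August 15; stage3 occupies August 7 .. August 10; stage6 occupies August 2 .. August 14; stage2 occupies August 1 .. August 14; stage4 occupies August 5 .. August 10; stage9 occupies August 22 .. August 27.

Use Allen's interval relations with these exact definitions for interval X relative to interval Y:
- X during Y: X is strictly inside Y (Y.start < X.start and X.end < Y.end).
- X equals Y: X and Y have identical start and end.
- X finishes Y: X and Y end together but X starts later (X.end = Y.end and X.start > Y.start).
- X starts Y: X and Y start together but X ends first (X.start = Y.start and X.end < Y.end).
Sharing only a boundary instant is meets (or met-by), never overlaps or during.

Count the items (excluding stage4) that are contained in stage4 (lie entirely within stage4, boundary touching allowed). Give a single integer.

1

Target stage4 = [August 5, August 10].
stage1 [August 7, August 13] → overlapped-by → no.
stage2 [August 1, August 14] → contains → no.
stage3 [August 7, August 10] → finishes → counts.
stage5 [August 20, August 22] → after → no.
stage6 [August 2, August 14] → contains → no.
stage7 [August 9, August 15] → overlapped-by → no.
stage8 [August 15, August 17] → after → no.
stage9 [August 22, August 27] → after → no.
Total: 1.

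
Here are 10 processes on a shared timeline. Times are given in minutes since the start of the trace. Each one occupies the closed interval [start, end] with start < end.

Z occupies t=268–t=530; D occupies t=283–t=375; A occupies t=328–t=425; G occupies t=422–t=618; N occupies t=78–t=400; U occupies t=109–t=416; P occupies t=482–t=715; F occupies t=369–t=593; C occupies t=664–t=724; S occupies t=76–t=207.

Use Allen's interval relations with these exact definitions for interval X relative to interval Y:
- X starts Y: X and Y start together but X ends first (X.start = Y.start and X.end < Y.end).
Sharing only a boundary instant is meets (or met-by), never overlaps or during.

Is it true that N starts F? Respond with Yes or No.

N = [t=78, t=400], F = [t=369, t=593].
Actual relation of N to F: overlaps.
Asked whether 'starts' holds → No.

No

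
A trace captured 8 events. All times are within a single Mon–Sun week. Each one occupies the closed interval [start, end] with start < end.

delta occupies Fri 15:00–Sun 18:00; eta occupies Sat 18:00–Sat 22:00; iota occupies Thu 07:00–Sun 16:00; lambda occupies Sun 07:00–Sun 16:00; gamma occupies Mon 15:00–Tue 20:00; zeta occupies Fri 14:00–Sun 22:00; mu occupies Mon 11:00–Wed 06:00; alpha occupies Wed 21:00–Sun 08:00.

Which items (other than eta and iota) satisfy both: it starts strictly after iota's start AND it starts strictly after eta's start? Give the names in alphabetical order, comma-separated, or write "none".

Conditions: its start is strictly after iota's start (X.start > Thu 07:00) AND its start is strictly after eta's start (X.start > Sat 18:00).
alpha: start Wed 21:00 > Thu 07:00? ✗; start Wed 21:00 > Sat 18:00? ✗ → no.
delta: start Fri 15:00 > Thu 07:00? ✓; start Fri 15:00 > Sat 18:00? ✗ → no.
gamma: start Mon 15:00 > Thu 07:00? ✗; start Mon 15:00 > Sat 18:00? ✗ → no.
lambda: start Sun 07:00 > Thu 07:00? ✓; start Sun 07:00 > Sat 18:00? ✓ → yes.
mu: start Mon 11:00 > Thu 07:00? ✗; start Mon 11:00 > Sat 18:00? ✗ → no.
zeta: start Fri 14:00 > Thu 07:00? ✓; start Fri 14:00 > Sat 18:00? ✗ → no.
Result: lambda.

lambda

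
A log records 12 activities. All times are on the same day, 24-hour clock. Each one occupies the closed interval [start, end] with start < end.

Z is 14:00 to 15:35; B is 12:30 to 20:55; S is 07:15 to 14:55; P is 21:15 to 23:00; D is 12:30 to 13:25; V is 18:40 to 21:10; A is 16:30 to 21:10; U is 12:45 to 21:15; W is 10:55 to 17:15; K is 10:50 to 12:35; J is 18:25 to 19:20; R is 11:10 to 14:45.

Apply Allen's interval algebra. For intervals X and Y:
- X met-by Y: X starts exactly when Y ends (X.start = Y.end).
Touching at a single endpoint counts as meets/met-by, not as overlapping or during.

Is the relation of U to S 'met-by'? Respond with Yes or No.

U = [12:45, 21:15], S = [07:15, 14:55].
Actual relation of U to S: overlapped-by.
Asked whether 'met-by' holds → No.

No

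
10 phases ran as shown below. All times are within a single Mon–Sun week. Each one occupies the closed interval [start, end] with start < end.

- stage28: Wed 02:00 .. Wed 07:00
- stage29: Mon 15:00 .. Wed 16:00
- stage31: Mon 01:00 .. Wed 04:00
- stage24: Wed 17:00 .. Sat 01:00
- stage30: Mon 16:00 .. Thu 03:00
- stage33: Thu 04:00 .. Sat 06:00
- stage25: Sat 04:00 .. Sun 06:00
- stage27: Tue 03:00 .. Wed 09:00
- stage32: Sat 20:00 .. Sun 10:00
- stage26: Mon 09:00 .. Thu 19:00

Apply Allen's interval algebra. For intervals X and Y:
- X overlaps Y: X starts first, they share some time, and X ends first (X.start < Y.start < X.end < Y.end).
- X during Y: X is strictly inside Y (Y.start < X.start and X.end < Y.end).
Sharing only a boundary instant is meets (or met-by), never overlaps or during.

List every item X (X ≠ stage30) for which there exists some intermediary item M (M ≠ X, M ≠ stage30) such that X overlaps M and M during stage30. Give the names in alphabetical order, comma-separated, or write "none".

stage31

Target stage30 = [Mon 16:00, Thu 03:00].
Intermediaries M with M during stage30: stage27, stage28.
Via stage27 — items with X overlaps stage27: stage31.
Via stage28 — items with X overlaps stage28: stage31.
Union: stage31.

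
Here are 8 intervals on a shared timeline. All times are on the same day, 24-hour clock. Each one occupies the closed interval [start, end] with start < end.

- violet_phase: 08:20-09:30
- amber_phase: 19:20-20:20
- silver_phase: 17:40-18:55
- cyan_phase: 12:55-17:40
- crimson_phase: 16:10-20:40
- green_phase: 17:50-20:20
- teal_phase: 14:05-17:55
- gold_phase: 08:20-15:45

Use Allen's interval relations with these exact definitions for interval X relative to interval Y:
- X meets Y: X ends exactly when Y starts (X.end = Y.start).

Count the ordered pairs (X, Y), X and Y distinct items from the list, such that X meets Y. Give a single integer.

Checking all 56 ordered pairs for relation 'meets'; matching pairs in alphabetical order:
(cyan_phase, silver_phase): cyan_phase meets silver_phase ✓
Count: 1.

1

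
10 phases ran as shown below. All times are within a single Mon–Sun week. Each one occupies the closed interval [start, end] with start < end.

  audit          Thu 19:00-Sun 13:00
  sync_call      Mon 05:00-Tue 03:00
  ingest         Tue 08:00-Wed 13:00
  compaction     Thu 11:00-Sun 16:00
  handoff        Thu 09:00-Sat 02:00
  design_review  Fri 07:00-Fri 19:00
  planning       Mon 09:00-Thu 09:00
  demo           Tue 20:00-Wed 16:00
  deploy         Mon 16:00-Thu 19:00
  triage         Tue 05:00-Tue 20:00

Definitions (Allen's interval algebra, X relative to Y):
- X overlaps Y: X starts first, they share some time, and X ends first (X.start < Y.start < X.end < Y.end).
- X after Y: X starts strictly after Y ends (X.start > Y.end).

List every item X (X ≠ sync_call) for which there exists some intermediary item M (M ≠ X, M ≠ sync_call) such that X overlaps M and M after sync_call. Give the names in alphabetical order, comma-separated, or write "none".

deploy, handoff, ingest, triage

Target sync_call = [Mon 05:00, Tue 03:00].
Intermediaries M with M after sync_call: audit, compaction, demo, design_review, handoff, ingest, triage.
Via audit — items with X overlaps audit: handoff.
Via compaction — items with X overlaps compaction: deploy, handoff.
Via demo — items with X overlaps demo: ingest.
Via design_review — items with X overlaps design_review: none.
Via handoff — items with X overlaps handoff: deploy.
Via ingest — items with X overlaps ingest: triage.
Via triage — items with X overlaps triage: none.
Union: deploy, handoff, ingest, triage.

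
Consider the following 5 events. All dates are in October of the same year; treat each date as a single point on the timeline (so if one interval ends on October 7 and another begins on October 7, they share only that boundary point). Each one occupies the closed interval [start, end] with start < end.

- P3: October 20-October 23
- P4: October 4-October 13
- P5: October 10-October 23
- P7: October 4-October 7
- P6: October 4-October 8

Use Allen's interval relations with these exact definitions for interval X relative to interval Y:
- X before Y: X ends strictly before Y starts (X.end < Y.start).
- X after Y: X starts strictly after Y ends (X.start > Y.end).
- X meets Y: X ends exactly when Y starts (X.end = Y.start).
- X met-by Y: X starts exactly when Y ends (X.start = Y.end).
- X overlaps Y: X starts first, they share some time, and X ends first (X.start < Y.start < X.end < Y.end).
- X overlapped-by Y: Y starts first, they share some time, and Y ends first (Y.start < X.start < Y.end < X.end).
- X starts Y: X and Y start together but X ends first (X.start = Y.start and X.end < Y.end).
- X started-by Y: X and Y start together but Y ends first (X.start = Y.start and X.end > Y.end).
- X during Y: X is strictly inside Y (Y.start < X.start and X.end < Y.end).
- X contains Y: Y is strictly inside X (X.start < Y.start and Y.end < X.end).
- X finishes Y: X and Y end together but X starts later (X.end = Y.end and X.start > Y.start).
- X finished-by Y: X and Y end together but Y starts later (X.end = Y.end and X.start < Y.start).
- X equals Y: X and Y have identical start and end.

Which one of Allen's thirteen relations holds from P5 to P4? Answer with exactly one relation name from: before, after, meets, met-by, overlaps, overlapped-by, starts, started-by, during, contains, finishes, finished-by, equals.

P5 = [October 10, October 23]; P4 = [October 4, October 13].
Compare endpoints: P5.start > P4.start, P5.start < P4.end, P5.end > P4.start, P5.end > P4.end.
That pattern is 'overlapped-by'.

overlapped-by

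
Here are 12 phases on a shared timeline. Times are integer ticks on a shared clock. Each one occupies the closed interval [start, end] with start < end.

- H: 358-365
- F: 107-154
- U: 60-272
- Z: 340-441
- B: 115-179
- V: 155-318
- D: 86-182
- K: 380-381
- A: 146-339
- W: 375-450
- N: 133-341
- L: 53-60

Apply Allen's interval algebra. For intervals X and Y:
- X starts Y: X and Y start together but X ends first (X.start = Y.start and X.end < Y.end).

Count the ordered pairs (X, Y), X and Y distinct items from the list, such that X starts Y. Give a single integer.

Checking all 132 ordered pairs for relation 'starts'; matching pairs in alphabetical order:
No pair satisfies it.
Count: 0.

0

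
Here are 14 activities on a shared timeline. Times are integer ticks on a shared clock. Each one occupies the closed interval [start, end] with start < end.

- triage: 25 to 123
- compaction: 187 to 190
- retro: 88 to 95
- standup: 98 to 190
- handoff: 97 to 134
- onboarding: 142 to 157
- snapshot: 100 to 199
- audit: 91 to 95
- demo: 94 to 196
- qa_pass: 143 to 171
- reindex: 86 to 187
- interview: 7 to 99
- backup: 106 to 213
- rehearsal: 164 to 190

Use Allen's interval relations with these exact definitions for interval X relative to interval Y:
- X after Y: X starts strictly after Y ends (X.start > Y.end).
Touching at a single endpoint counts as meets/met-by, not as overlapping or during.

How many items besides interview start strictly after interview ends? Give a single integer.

Target interview = [7, 99].
audit [91, 95] → during → no.
backup [106, 213] → after → counts.
compaction [187, 190] → after → counts.
demo [94, 196] → overlapped-by → no.
handoff [97, 134] → overlapped-by → no.
onboarding [142, 157] → after → counts.
qa_pass [143, 171] → after → counts.
rehearsal [164, 190] → after → counts.
reindex [86, 187] → overlapped-by → no.
retro [88, 95] → during → no.
snapshot [100, 199] → after → counts.
standup [98, 190] → overlapped-by → no.
triage [25, 123] → overlapped-by → no.
Total: 6.

6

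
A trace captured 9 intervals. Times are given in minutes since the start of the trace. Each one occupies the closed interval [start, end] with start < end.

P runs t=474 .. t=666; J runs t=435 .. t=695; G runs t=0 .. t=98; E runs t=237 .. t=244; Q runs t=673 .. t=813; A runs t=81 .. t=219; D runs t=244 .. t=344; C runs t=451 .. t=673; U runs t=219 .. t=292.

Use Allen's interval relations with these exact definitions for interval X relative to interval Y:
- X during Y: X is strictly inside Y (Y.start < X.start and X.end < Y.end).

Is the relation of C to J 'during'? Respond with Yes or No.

Yes

C = [t=451, t=673], J = [t=435, t=695].
Actual relation of C to J: during.
Asked whether 'during' holds → Yes.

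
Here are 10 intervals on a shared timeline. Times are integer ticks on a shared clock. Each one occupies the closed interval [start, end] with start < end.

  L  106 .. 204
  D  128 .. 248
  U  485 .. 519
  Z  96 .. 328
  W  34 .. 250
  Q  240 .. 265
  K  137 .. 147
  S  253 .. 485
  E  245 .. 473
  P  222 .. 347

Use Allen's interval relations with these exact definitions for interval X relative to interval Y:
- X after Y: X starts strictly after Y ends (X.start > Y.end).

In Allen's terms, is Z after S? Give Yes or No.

No

Z = [96, 328], S = [253, 485].
Actual relation of Z to S: overlaps.
Asked whether 'after' holds → No.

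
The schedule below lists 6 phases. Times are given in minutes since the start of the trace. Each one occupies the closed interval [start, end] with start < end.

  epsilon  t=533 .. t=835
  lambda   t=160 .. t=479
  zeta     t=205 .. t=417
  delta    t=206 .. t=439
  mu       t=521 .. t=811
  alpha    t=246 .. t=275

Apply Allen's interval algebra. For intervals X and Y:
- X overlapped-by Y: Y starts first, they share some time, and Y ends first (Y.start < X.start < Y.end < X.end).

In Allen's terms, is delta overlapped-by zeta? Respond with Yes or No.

Yes

delta = [t=206, t=439], zeta = [t=205, t=417].
Actual relation of delta to zeta: overlapped-by.
Asked whether 'overlapped-by' holds → Yes.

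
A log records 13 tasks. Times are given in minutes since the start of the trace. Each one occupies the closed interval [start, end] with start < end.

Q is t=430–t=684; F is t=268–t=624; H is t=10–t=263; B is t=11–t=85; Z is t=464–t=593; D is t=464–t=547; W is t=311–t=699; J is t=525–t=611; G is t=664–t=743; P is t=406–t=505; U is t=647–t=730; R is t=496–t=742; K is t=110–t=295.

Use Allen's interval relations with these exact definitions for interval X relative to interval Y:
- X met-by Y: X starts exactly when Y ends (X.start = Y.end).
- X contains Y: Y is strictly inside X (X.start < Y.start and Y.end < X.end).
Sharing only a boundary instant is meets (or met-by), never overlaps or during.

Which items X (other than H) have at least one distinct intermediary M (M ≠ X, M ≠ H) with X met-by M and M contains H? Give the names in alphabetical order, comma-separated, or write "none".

none

Target H = [t=10, t=263].
Intermediaries M with M contains H: none.
Union: none.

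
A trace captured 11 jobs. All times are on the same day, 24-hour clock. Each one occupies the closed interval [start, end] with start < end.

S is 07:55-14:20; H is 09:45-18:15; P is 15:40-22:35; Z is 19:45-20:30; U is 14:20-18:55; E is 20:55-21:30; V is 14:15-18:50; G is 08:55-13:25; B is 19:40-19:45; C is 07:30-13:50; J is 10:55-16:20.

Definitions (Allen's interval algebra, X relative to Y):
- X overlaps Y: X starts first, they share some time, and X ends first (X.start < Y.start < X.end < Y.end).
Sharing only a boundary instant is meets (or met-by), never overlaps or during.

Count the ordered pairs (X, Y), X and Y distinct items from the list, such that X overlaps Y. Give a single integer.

Checking all 110 ordered pairs for relation 'overlaps'; matching pairs in alphabetical order:
(C, H): C overlaps H ✓
(C, J): C overlaps J ✓
(C, S): C overlaps S ✓
(G, H): G overlaps H ✓
(G, J): G overlaps J ✓
(H, P): H overlaps P ✓
(H, U): H overlaps U ✓
(H, V): H overlaps V ✓
(J, P): J overlaps P ✓
(J, U): J overlaps U ✓
(J, V): J overlaps V ✓
(S, H): S overlaps H ✓
(S, J): S overlaps J ✓
(S, V): S overlaps V ✓
(U, P): U overlaps P ✓
(V, P): V overlaps P ✓
(V, U): V overlaps U ✓
Count: 17.

17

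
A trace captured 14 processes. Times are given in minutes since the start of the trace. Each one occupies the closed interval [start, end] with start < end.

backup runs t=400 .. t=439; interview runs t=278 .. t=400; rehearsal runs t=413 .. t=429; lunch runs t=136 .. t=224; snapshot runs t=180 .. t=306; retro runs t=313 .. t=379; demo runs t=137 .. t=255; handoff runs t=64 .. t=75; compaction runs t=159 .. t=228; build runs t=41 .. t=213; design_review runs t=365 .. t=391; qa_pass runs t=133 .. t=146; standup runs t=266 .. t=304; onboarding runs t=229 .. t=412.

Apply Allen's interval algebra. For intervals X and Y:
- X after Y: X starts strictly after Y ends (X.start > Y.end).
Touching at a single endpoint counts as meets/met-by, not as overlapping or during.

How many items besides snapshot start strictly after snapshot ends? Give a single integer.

Target snapshot = [t=180, t=306].
backup [t=400, t=439] → after → counts.
build [t=41, t=213] → overlaps → no.
compaction [t=159, t=228] → overlaps → no.
demo [t=137, t=255] → overlaps → no.
design_review [t=365, t=391] → after → counts.
handoff [t=64, t=75] → before → no.
interview [t=278, t=400] → overlapped-by → no.
lunch [t=136, t=224] → overlaps → no.
onboarding [t=229, t=412] → overlapped-by → no.
qa_pass [t=133, t=146] → before → no.
rehearsal [t=413, t=429] → after → counts.
retro [t=313, t=379] → after → counts.
standup [t=266, t=304] → during → no.
Total: 4.

4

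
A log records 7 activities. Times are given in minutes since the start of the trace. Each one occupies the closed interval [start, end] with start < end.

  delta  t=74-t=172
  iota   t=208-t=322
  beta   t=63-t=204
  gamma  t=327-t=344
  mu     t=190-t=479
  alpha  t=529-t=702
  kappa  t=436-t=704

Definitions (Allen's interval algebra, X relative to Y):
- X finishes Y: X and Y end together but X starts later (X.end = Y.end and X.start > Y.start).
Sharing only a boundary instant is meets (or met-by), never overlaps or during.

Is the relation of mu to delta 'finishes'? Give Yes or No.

No

mu = [t=190, t=479], delta = [t=74, t=172].
Actual relation of mu to delta: after.
Asked whether 'finishes' holds → No.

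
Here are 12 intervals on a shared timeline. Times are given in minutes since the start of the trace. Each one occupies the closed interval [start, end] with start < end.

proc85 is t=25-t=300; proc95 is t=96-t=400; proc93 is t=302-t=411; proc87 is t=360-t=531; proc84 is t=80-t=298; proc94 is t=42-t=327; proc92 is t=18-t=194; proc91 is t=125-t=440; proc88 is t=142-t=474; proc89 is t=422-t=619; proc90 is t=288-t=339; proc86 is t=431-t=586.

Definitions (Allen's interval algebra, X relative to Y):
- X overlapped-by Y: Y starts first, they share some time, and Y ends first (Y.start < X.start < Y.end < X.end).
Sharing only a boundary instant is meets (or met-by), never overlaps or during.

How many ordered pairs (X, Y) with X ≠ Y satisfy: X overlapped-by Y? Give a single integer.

35

Checking all 132 ordered pairs for relation 'overlapped-by'; matching pairs in alphabetical order:
(proc84, proc92): proc84 overlapped-by proc92 ✓
(proc85, proc92): proc85 overlapped-by proc92 ✓
(proc86, proc87): proc86 overlapped-by proc87 ✓
(proc86, proc88): proc86 overlapped-by proc88 ✓
(proc86, proc91): proc86 overlapped-by proc91 ✓
(proc87, proc88): proc87 overlapped-by proc88 ✓
(proc87, proc91): proc87 overlapped-by proc91 ✓
(proc87, proc93): proc87 overlapped-by proc93 ✓
(proc87, proc95): proc87 overlapped-by proc95 ✓
(proc88, proc84): proc88 overlapped-by proc84 ✓
(proc88, proc85): proc88 overlapped-by proc85 ✓
(proc88, proc91): proc88 overlapped-by proc91 ✓
(proc88, proc92): proc88 overlapped-by proc92 ✓
(proc88, proc94): proc88 overlapped-by proc94 ✓
(proc88, proc95): proc88 overlapped-by proc95 ✓
(proc89, proc87): proc89 overlapped-by proc87 ✓
(proc89, proc88): proc89 overlapped-by proc88 ✓
(proc89, proc91): proc89 overlapped-by proc91 ✓
(proc90, proc84): proc90 overlapped-by proc84 ✓
(proc90, proc85): proc90 overlapped-by proc85 ✓
(proc90, proc94): proc90 overlapped-by proc94 ✓
(proc91, proc84): proc91 overlapped-by proc84 ✓
(proc91, proc85): proc91 overlapped-by proc85 ✓
(proc91, proc92): proc91 overlapped-by proc92 ✓
... plus 11 further pairs not listed.
Count: 35.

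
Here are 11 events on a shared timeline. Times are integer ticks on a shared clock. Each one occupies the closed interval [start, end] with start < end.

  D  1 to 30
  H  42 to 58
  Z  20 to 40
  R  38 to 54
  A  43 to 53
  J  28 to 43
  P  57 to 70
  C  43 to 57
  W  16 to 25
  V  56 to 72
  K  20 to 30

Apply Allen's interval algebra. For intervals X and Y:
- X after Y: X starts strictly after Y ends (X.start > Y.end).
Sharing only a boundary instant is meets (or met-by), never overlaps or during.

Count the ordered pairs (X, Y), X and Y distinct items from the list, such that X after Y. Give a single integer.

30

Checking all 110 ordered pairs for relation 'after'; matching pairs in alphabetical order:
(A, D): A after D ✓
(A, K): A after K ✓
(A, W): A after W ✓
(A, Z): A after Z ✓
(C, D): C after D ✓
(C, K): C after K ✓
(C, W): C after W ✓
(C, Z): C after Z ✓
(H, D): H after D ✓
(H, K): H after K ✓
(H, W): H after W ✓
(H, Z): H after Z ✓
(J, W): J after W ✓
(P, A): P after A ✓
(P, D): P after D ✓
(P, J): P after J ✓
(P, K): P after K ✓
(P, R): P after R ✓
(P, W): P after W ✓
(P, Z): P after Z ✓
(R, D): R after D ✓
(R, K): R after K ✓
(R, W): R after W ✓
(V, A): V after A ✓
... plus 6 further pairs not listed.
Count: 30.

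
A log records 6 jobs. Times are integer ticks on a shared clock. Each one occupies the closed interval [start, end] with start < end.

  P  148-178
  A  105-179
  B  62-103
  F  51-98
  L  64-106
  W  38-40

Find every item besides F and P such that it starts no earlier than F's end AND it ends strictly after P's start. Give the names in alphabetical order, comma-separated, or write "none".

Conditions: its start is no earlier than F's end (X.start >= 98) AND its end is strictly after P's start (X.end > 148).
A: start 105 >= 98? ✓; end 179 > 148? ✓ → yes.
B: start 62 >= 98? ✗; end 103 > 148? ✗ → no.
L: start 64 >= 98? ✗; end 106 > 148? ✗ → no.
W: start 38 >= 98? ✗; end 40 > 148? ✗ → no.
Result: A.

A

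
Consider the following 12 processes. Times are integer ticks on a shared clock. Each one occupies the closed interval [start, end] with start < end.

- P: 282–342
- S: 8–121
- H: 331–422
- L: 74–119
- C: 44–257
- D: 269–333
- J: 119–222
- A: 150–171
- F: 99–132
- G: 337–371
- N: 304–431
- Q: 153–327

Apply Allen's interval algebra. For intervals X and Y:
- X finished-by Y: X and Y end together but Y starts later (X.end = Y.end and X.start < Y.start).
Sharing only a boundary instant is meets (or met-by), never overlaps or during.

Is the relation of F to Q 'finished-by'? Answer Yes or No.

No

F = [99, 132], Q = [153, 327].
Actual relation of F to Q: before.
Asked whether 'finished-by' holds → No.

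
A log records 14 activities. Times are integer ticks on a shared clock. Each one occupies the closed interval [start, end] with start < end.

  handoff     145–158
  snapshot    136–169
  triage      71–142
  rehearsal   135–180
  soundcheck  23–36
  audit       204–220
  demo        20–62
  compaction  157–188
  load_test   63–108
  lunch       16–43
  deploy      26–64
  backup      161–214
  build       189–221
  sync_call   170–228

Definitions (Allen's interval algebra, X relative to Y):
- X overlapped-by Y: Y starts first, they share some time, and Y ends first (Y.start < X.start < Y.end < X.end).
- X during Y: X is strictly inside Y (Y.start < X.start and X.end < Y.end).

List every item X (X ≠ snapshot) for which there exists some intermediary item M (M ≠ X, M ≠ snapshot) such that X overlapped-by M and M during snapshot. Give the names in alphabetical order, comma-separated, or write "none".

compaction

Target snapshot = [136, 169].
Intermediaries M with M during snapshot: handoff.
Via handoff — items with X overlapped-by handoff: compaction.
Union: compaction.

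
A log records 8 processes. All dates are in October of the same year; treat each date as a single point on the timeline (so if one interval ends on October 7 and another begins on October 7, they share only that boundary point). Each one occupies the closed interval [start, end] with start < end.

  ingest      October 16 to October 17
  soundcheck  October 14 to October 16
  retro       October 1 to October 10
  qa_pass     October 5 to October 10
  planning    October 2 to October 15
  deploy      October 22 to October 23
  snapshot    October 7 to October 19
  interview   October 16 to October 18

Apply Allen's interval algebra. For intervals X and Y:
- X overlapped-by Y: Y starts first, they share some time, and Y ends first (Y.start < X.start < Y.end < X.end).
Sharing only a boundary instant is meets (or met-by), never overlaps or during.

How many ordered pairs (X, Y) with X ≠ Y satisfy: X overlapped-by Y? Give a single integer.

5

Checking all 56 ordered pairs for relation 'overlapped-by'; matching pairs in alphabetical order:
(planning, retro): planning overlapped-by retro ✓
(snapshot, planning): snapshot overlapped-by planning ✓
(snapshot, qa_pass): snapshot overlapped-by qa_pass ✓
(snapshot, retro): snapshot overlapped-by retro ✓
(soundcheck, planning): soundcheck overlapped-by planning ✓
Count: 5.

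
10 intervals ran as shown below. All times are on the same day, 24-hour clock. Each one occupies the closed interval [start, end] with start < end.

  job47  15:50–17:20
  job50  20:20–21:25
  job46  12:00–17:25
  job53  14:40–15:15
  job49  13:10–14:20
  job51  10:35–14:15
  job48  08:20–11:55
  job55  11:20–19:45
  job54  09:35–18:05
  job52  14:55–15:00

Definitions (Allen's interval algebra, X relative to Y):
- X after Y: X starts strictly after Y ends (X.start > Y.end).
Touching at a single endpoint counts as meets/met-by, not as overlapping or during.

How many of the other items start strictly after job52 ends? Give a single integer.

Target job52 = [14:55, 15:00].
job46 [12:00, 17:25] → contains → no.
job47 [15:50, 17:20] → after → counts.
job48 [08:20, 11:55] → before → no.
job49 [13:10, 14:20] → before → no.
job50 [20:20, 21:25] → after → counts.
job51 [10:35, 14:15] → before → no.
job53 [14:40, 15:15] → contains → no.
job54 [09:35, 18:05] → contains → no.
job55 [11:20, 19:45] → contains → no.
Total: 2.

2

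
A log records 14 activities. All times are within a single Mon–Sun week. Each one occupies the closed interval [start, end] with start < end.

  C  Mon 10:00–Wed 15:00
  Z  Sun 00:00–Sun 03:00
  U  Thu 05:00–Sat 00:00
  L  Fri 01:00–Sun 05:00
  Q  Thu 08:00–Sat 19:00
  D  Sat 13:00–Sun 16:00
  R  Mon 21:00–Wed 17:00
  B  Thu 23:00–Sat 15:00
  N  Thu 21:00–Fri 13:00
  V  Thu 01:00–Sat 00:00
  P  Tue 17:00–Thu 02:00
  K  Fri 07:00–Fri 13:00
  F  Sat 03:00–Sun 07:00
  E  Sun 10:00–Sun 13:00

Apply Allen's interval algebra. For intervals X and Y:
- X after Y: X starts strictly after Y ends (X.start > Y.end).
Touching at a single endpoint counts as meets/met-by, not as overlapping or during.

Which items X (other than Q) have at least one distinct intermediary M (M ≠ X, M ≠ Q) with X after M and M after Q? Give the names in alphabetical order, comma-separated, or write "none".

E

Target Q = [Thu 08:00, Sat 19:00].
Intermediaries M with M after Q: E, Z.
Via E — items with X after E: none.
Via Z — items with X after Z: E.
Union: E.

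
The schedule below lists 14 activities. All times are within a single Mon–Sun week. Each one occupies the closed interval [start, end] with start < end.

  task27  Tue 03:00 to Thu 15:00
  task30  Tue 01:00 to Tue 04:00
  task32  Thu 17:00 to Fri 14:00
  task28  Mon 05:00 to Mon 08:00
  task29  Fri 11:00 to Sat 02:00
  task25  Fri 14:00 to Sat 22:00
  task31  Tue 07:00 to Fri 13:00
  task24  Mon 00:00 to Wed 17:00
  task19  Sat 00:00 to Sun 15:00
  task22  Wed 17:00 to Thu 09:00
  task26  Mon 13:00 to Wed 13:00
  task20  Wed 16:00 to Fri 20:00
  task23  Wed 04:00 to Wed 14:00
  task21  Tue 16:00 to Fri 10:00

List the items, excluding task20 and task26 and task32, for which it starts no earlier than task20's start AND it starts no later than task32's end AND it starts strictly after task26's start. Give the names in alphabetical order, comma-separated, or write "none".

task22, task25, task29

Conditions: its start is no earlier than task20's start (X.start >= Wed 16:00) AND its start is no later than task32's end (X.start <= Fri 14:00) AND its start is strictly after task26's start (X.start > Mon 13:00).
task19: start Sat 00:00 >= Wed 16:00? ✓; start Sat 00:00 <= Fri 14:00? ✗; start Sat 00:00 > Mon 13:00? ✓ → no.
task21: start Tue 16:00 >= Wed 16:00? ✗; start Tue 16:00 <= Fri 14:00? ✓; start Tue 16:00 > Mon 13:00? ✓ → no.
task22: start Wed 17:00 >= Wed 16:00? ✓; start Wed 17:00 <= Fri 14:00? ✓; start Wed 17:00 > Mon 13:00? ✓ → yes.
task23: start Wed 04:00 >= Wed 16:00? ✗; start Wed 04:00 <= Fri 14:00? ✓; start Wed 04:00 > Mon 13:00? ✓ → no.
task24: start Mon 00:00 >= Wed 16:00? ✗; start Mon 00:00 <= Fri 14:00? ✓; start Mon 00:00 > Mon 13:00? ✗ → no.
task25: start Fri 14:00 >= Wed 16:00? ✓; start Fri 14:00 <= Fri 14:00? ✓; start Fri 14:00 > Mon 13:00? ✓ → yes.
task27: start Tue 03:00 >= Wed 16:00? ✗; start Tue 03:00 <= Fri 14:00? ✓; start Tue 03:00 > Mon 13:00? ✓ → no.
task28: start Mon 05:00 >= Wed 16:00? ✗; start Mon 05:00 <= Fri 14:00? ✓; start Mon 05:00 > Mon 13:00? ✗ → no.
task29: start Fri 11:00 >= Wed 16:00? ✓; start Fri 11:00 <= Fri 14:00? ✓; start Fri 11:00 > Mon 13:00? ✓ → yes.
task30: start Tue 01:00 >= Wed 16:00? ✗; start Tue 01:00 <= Fri 14:00? ✓; start Tue 01:00 > Mon 13:00? ✓ → no.
task31: start Tue 07:00 >= Wed 16:00? ✗; start Tue 07:00 <= Fri 14:00? ✓; start Tue 07:00 > Mon 13:00? ✓ → no.
Result: task22, task25, task29.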